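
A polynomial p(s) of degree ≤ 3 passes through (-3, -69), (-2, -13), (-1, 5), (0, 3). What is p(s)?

Write p(s) = as^3 + bs^2 + cs + d. Substituting each data point gives a linear system:
  -27a + 9b - 3c + d = -69
  -8a + 4b - 2c + d = -13
  -a + b - c + d = 5
  d = 3
Solving the system yields a = 3, b = -1, c = -6, d = 3.
So p(s) = 3s^3 - s^2 - 6s + 3.
Check: p(-1) = 5. ✓

p(s) = 3s^3 - s^2 - 6s + 3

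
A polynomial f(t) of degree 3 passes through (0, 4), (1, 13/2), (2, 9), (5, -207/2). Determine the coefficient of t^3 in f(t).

Write f(t) = at^3 + bt^2 + ct + d. Substituting each data point gives a linear system:
  d = 4
  a + b + c + d = 13/2
  8a + 4b + 2c + d = 9
  125a + 25b + 5c + d = -207/2
Solving the system yields a = -2, b = 6, c = -3/2, d = 4.
So f(t) = -2t³ + 6t² - (3/2)t + 4.
The leading coefficient is -2.

-2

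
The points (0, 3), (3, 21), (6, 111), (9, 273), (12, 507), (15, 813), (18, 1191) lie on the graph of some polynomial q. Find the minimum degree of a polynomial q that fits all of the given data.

Forward differences of the values at u = 0, 3, 6, 9, 12, 15, 18:
  q  : 3  21  111  273  507  813  1191
  Δ  : 18  90  162  234  306  378
  Δ^2: 72  72  72  72  72
  Δ^3: 0  0  0  0
  Δ^4: 0  0  0
  Δ^5: 0  0
  Δ^6: 0
The second differences are constant (72) and nonzero, while all higher differences vanish, so the minimal degree is 2.

2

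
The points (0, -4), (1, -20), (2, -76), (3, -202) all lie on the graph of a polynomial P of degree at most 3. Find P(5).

Forward differences of the values at t = 0, 1, 2, 3:
  P  : -4  -20  -76  -202
  Δ  : -16  -56  -126
  Δ^2: -40  -70
  Δ^3: -30
The third differences are constant, confirming degree 3.
Interpolating (Newton forward form) and evaluating at t = 5 gives P(5) = -784.

-784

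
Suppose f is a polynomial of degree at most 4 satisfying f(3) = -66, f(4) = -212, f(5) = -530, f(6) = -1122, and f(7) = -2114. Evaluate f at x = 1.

-2

Using the Lagrange interpolation formula with nodes 3, 4, 5, 6, 7:
  L_0(x) = (x - 4)(x - 5)(x - 6)(x - 7) / 24
  L_1(x) = (x - 3)(x - 5)(x - 6)(x - 7) / -6
  L_2(x) = (x - 3)(x - 4)(x - 6)(x - 7) / 4
  L_3(x) = (x - 3)(x - 4)(x - 5)(x - 7) / -6
  L_4(x) = (x - 3)(x - 4)(x - 5)(x - 6) / 24
Then f(x) = -66·L_0(x) - 212·L_1(x) - 530·L_2(x) - 1122·L_3(x) - 2114·L_4(x).
Expanding and collecting terms gives f(x) = -x^4 + x^3 - x^2 - x.
Evaluating at x = 1: f(1) = -2.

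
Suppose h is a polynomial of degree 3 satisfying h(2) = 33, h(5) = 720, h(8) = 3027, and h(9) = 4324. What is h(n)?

Write h(n) = an^3 + bn^2 + cn + d. Substituting each data point gives a linear system:
  8a + 4b + 2c + d = 33
  125a + 25b + 5c + d = 720
  512a + 64b + 8c + d = 3027
  729a + 81b + 9c + d = 4324
Solving the system yields a = 6, b = 0, c = -5, d = -5.
So h(n) = 6n^3 - 5n - 5.
Check: h(5) = 720. ✓

h(n) = 6n^3 - 5n - 5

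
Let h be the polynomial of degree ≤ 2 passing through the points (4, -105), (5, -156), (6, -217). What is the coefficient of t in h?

Write h(t) = at^2 + bt + c. Substituting each data point gives a linear system:
  16a + 4b + c = -105
  25a + 5b + c = -156
  36a + 6b + c = -217
Solving the system yields a = -5, b = -6, c = -1.
So h(t) = -5t^2 - 6t - 1.
The coefficient of t is -6.

-6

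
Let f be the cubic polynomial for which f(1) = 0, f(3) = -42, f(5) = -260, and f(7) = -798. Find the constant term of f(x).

0

Write f(x) = ax^3 + bx^2 + cx + d. Substituting each data point gives a linear system:
  a + b + c + d = 0
  27a + 9b + 3c + d = -42
  125a + 25b + 5c + d = -260
  343a + 49b + 7c + d = -798
Solving the system yields a = -3, b = 5, c = -2, d = 0.
So f(x) = -3x^3 + 5x^2 - 2x.
The constant term is 0.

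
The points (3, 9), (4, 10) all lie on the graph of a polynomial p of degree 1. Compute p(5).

11

Using the Lagrange interpolation formula with nodes 3, 4:
  L_0(n) = (n - 4) / -1
  L_1(n) = (n - 3) / 1
Then p(n) = 9·L_0(n) + 10·L_1(n).
Expanding and collecting terms gives p(n) = n + 6.
Evaluating at n = 5: p(5) = 11.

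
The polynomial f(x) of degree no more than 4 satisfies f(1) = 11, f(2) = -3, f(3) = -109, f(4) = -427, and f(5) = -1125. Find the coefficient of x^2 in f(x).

4

Write f(x) = ax^4 + bx^3 + cx^2 + dx + e. Substituting each data point gives a linear system:
  a + b + c + d + e = 11
  16a + 8b + 4c + 2d + e = -3
  81a + 27b + 9c + 3d + e = -109
  256a + 64b + 16c + 4d + e = -427
  625a + 125b + 25c + 5d + e = -1125
Solving the system yields a = -2, b = 0, c = 4, d = 4, e = 5.
So f(x) = -2x^4 + 4x^2 + 4x + 5.
The coefficient of x^2 is 4.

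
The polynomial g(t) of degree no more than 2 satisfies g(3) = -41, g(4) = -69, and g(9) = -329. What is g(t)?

Using the Lagrange interpolation formula with nodes 3, 4, 9:
  L_0(t) = (t - 4)(t - 9) / 6
  L_1(t) = (t - 3)(t - 9) / -5
  L_2(t) = (t - 3)(t - 4) / 30
Then g(t) = -41·L_0(t) - 69·L_1(t) - 329·L_2(t).
Expanding and collecting terms gives g(t) = -4t^2 - 5.
Check: g(4) = -69. ✓

g(t) = -4t^2 - 5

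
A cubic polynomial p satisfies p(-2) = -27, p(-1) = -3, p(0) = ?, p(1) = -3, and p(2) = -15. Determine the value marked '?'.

On equispaced nodes a degree-3 polynomial has vanishing fourth forward difference, so
  p(-2) - 4·p(-1) + 6·p(0) - 4·p(1) + p(2) = 0.
Substituting the known values and solving for p(0):
  6·p(0) = 18
  p(0) = 3.

3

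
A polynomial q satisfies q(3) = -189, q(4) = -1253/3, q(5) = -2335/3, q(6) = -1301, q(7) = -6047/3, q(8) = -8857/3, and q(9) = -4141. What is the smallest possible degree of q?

3

Forward differences of the values at x = 3, 4, 5, 6, 7, 8, 9:
  q  : -189  -1253/3  -2335/3  -1301  -6047/3  -8857/3  -4141
  Δ  : -686/3  -1082/3  -1568/3  -2144/3  -2810/3  -3566/3
  Δ^2: -132  -162  -192  -222  -252
  Δ^3: -30  -30  -30  -30
  Δ^4: 0  0  0
  Δ^5: 0  0
  Δ^6: 0
The third differences are constant (-30) and nonzero, while all higher differences vanish, so the minimal degree is 3.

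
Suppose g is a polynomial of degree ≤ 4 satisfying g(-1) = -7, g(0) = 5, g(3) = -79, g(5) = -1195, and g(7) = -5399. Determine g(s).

Write g(s) = as^4 + bs^3 + cs^2 + ds + e. Substituting each data point gives a linear system:
  a - b + c - d + e = -7
  e = 5
  81a + 27b + 9c + 3d + e = -79
  625a + 125b + 25c + 5d + e = -1195
  2401a + 343b + 49c + 7d + e = -5399
Solving the system yields a = -3, b = 5, c = 1, d = 5, e = 5.
So g(s) = -3s^4 + 5s^3 + s^2 + 5s + 5.
Check: g(0) = 5. ✓

g(s) = -3s^4 + 5s^3 + s^2 + 5s + 5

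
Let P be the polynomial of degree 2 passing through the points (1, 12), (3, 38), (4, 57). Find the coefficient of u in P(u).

Write P(u) = au^2 + bu + c. Substituting each data point gives a linear system:
  a + b + c = 12
  9a + 3b + c = 38
  16a + 4b + c = 57
Solving the system yields a = 2, b = 5, c = 5.
So P(u) = 2u^2 + 5u + 5.
The coefficient of u is 5.

5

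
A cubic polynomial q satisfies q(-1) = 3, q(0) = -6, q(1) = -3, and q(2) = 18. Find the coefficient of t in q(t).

-4

Write q(t) = at^3 + bt^2 + ct + d. Substituting each data point gives a linear system:
  -a + b - c + d = 3
  d = -6
  a + b + c + d = -3
  8a + 4b + 2c + d = 18
Solving the system yields a = 1, b = 6, c = -4, d = -6.
So q(t) = t^3 + 6t^2 - 4t - 6.
The coefficient of t is -4.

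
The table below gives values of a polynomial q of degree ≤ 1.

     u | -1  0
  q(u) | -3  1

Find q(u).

Write q(u) = au + b. Substituting each data point gives a linear system:
  -a + b = -3
  b = 1
Solving the system yields a = 4, b = 1.
So q(u) = 4u + 1.
Check: q(0) = 1. ✓

q(u) = 4u + 1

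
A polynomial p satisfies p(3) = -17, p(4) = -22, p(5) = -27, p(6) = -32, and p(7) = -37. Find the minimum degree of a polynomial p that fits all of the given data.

1

Forward differences of the values at t = 3, 4, 5, 6, 7:
  p  : -17  -22  -27  -32  -37
  Δ  : -5  -5  -5  -5
  Δ^2: 0  0  0
  Δ^3: 0  0
  Δ^4: 0
The first differences are constant (-5) and nonzero, while all higher differences vanish, so the minimal degree is 1.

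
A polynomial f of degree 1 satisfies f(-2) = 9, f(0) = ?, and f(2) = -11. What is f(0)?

On equispaced nodes a degree-1 polynomial has vanishing second forward difference, so
  f(-2) - 2·f(0) + f(2) = 0.
Substituting the known values and solving for f(0):
  -2·f(0) = 2
  f(0) = -1.

-1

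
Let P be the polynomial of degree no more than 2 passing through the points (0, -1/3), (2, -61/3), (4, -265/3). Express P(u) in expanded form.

P(u) = -6u^2 + 2u - 1/3

Using the Lagrange interpolation formula with nodes 0, 2, 4:
  L_0(u) = (u - 2)(u - 4) / 8
  L_1(u) = u(u - 4) / -4
  L_2(u) = u(u - 2) / 8
Then P(u) = -1/3·L_0(u) - 61/3·L_1(u) - 265/3·L_2(u).
Expanding and collecting terms gives P(u) = -6u² + 2u - 1/3.
Check: P(2) = -61/3. ✓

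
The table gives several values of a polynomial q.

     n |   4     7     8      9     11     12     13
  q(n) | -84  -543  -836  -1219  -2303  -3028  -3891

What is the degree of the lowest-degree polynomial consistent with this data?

3

Divided differences on the nodes 4, 7, 8, 9, 11, 12, 13:
  order 0: -84  -543  -836  -1219  -2303  -3028  -3891
  order 1: -153  -293  -383  -542  -725  -863
  order 2: -35  -45  -53  -61  -69
  order 3: -2  -2  -2  -2
  order 4: 0  0  0
  order 5: 0  0
  order 6: 0
The order-3 divided differences are all -2 (nonzero) and every higher order vanishes, so the data lies on a polynomial of degree exactly 3.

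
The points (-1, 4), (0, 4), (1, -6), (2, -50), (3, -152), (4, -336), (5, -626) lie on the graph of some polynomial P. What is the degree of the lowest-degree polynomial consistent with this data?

3

Forward differences of the values at u = -1, 0, 1, 2, 3, 4, 5:
  P  : 4  4  -6  -50  -152  -336  -626
  Δ  : 0  -10  -44  -102  -184  -290
  Δ^2: -10  -34  -58  -82  -106
  Δ^3: -24  -24  -24  -24
  Δ^4: 0  0  0
  Δ^5: 0  0
  Δ^6: 0
The third differences are constant (-24) and nonzero, while all higher differences vanish, so the minimal degree is 3.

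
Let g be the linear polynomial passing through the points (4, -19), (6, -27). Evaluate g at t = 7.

Write g(t) = at + b. Substituting each data point gives a linear system:
  4a + b = -19
  6a + b = -27
Solving the system yields a = -4, b = -3.
So g(t) = -4t - 3.
Then g(7) = -31.

-31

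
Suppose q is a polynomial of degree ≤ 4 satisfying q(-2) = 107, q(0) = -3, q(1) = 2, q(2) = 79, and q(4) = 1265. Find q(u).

q(u) = 5u^4 - u^3 + 4u^2 - 3u - 3

Write q(u) = au^4 + bu^3 + cu^2 + du + e. Substituting each data point gives a linear system:
  16a - 8b + 4c - 2d + e = 107
  e = -3
  a + b + c + d + e = 2
  16a + 8b + 4c + 2d + e = 79
  256a + 64b + 16c + 4d + e = 1265
Solving the system yields a = 5, b = -1, c = 4, d = -3, e = -3.
So q(u) = 5u⁴ - u³ + 4u² - 3u - 3.
Check: q(2) = 79. ✓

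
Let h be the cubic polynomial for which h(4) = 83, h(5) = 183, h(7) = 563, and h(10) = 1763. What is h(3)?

27

Using the Lagrange interpolation formula with nodes 4, 5, 7, 10:
  L_0(u) = (u - 5)(u - 7)(u - 10) / -18
  L_1(u) = (u - 4)(u - 7)(u - 10) / 10
  L_2(u) = (u - 4)(u - 5)(u - 10) / -18
  L_3(u) = (u - 4)(u - 5)(u - 7) / 90
Then h(u) = 83·L_0(u) + 183·L_1(u) + 563·L_2(u) + 1763·L_3(u).
Expanding and collecting terms gives h(u) = 2u^3 - 2u^2 - 4u + 3.
Evaluating at u = 3: h(3) = 27.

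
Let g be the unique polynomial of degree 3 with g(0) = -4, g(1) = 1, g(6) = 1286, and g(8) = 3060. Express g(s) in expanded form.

Write g(s) = as^3 + bs^2 + cs + d. Substituting each data point gives a linear system:
  d = -4
  a + b + c + d = 1
  216a + 36b + 6c + d = 1286
  512a + 64b + 8c + d = 3060
Solving the system yields a = 6, b = 0, c = -1, d = -4.
So g(s) = 6s³ - s - 4.
Check: g(8) = 3060. ✓

g(s) = 6s^3 - s - 4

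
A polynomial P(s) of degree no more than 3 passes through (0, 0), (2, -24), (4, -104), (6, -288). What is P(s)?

Write P(s) = as^3 + bs^2 + cs + d. Substituting each data point gives a linear system:
  d = 0
  8a + 4b + 2c + d = -24
  64a + 16b + 4c + d = -104
  216a + 36b + 6c + d = -288
Solving the system yields a = -1, b = -1, c = -6, d = 0.
So P(s) = -s³ - s² - 6s.
Check: P(6) = -288. ✓

P(s) = -s^3 - s^2 - 6s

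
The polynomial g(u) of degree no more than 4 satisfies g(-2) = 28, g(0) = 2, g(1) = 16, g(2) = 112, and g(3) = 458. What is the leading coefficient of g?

4

Write g(u) = au^4 + bu^3 + cu^2 + du + e. Substituting each data point gives a linear system:
  16a - 8b + 4c - 2d + e = 28
  e = 2
  a + b + c + d + e = 16
  16a + 8b + 4c + 2d + e = 112
  81a + 27b + 9c + 3d + e = 458
Solving the system yields a = 4, b = 4, c = 1, d = 5, e = 2.
So g(u) = 4u^4 + 4u^3 + u^2 + 5u + 2.
The leading coefficient is 4.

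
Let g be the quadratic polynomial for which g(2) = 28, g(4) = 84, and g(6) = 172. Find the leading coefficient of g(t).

4

Write g(t) = at^2 + bt + c. Substituting each data point gives a linear system:
  4a + 2b + c = 28
  16a + 4b + c = 84
  36a + 6b + c = 172
Solving the system yields a = 4, b = 4, c = 4.
So g(t) = 4t^2 + 4t + 4.
The leading coefficient is 4.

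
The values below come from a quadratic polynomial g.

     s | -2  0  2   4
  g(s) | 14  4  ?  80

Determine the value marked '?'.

The 3 known points determine the degree-2 polynomial uniquely.
Write g(s) = as^2 + bs + c. Substituting each data point gives a linear system:
  4a - 2b + c = 14
  c = 4
  16a + 4b + c = 80
Solving the system yields a = 4, b = 3, c = 4.
So g(s) = 4s^2 + 3s + 4.
Then g(2) = 26.

26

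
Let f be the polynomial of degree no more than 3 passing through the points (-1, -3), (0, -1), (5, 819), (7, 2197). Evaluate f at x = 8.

3255

Write f(x) = ax^3 + bx^2 + cx + d. Substituting each data point gives a linear system:
  -a + b - c + d = -3
  d = -1
  125a + 25b + 5c + d = 819
  343a + 49b + 7c + d = 2197
Solving the system yields a = 6, b = 3, c = -1, d = -1.
So f(x) = 6x^3 + 3x^2 - x - 1.
Then f(8) = 3255.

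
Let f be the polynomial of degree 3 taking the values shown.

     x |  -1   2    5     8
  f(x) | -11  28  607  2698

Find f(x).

Write f(x) = ax^3 + bx^2 + cx + d. Substituting each data point gives a linear system:
  -a + b - c + d = -11
  8a + 4b + 2c + d = 28
  125a + 25b + 5c + d = 607
  512a + 64b + 8c + d = 2698
Solving the system yields a = 6, b = -6, c = 1, d = 2.
So f(x) = 6x³ - 6x² + x + 2.
Check: f(2) = 28. ✓

f(x) = 6x^3 - 6x^2 + x + 2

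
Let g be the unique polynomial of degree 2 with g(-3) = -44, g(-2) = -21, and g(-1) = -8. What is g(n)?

Using the Lagrange interpolation formula with nodes -3, -2, -1:
  L_0(n) = (n + 2)(n + 1) / 2
  L_1(n) = (n + 3)(n + 1) / -1
  L_2(n) = (n + 3)(n + 2) / 2
Then g(n) = -44·L_0(n) - 21·L_1(n) - 8·L_2(n).
Expanding and collecting terms gives g(n) = -5n^2 - 2n - 5.
Check: g(-1) = -8. ✓

g(n) = -5n^2 - 2n - 5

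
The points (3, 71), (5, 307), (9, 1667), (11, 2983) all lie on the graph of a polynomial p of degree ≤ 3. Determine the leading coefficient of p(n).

2

Write p(n) = an^3 + bn^2 + cn + d. Substituting each data point gives a linear system:
  27a + 9b + 3c + d = 71
  125a + 25b + 5c + d = 307
  729a + 81b + 9c + d = 1667
  1331a + 121b + 11c + d = 2983
Solving the system yields a = 2, b = 3, c = -4, d = 2.
So p(n) = 2n^3 + 3n^2 - 4n + 2.
The leading coefficient is 2.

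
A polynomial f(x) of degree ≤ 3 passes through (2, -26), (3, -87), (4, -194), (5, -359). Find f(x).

Write f(x) = ax^3 + bx^2 + cx + d. Substituting each data point gives a linear system:
  8a + 4b + 2c + d = -26
  27a + 9b + 3c + d = -87
  64a + 16b + 4c + d = -194
  125a + 25b + 5c + d = -359
Solving the system yields a = -2, b = -5, c = 2, d = 6.
So f(x) = -2x³ - 5x² + 2x + 6.
Check: f(5) = -359. ✓

f(x) = -2x^3 - 5x^2 + 2x + 6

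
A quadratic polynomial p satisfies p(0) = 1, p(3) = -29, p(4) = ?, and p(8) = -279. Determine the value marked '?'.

The 3 known points determine the degree-2 polynomial uniquely.
Write p(n) = an^2 + bn + c. Substituting each data point gives a linear system:
  c = 1
  9a + 3b + c = -29
  64a + 8b + c = -279
Solving the system yields a = -5, b = 5, c = 1.
So p(n) = -5n² + 5n + 1.
Then p(4) = -59.

-59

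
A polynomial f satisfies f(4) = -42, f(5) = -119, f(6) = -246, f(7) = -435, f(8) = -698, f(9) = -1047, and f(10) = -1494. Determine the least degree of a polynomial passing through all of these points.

Forward differences of the values at n = 4, 5, 6, 7, 8, 9, 10:
  f  : -42  -119  -246  -435  -698  -1047  -1494
  Δ  : -77  -127  -189  -263  -349  -447
  Δ^2: -50  -62  -74  -86  -98
  Δ^3: -12  -12  -12  -12
  Δ^4: 0  0  0
  Δ^5: 0  0
  Δ^6: 0
The third differences are constant (-12) and nonzero, while all higher differences vanish, so the minimal degree is 3.

3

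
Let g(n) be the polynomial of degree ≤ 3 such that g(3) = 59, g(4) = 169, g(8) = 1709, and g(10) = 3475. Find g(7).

1111

Write g(n) = an^3 + bn^2 + cn + d. Substituting each data point gives a linear system:
  27a + 9b + 3c + d = 59
  64a + 16b + 4c + d = 169
  512a + 64b + 8c + d = 1709
  1000a + 100b + 10c + d = 3475
Solving the system yields a = 4, b = -5, c = -3, d = 5.
So g(n) = 4n^3 - 5n^2 - 3n + 5.
Then g(7) = 1111.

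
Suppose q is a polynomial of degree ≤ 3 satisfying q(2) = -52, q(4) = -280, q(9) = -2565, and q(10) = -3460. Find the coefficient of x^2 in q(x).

-4

Write q(x) = ax^3 + bx^2 + cx + d. Substituting each data point gives a linear system:
  8a + 4b + 2c + d = -52
  64a + 16b + 4c + d = -280
  729a + 81b + 9c + d = -2565
  1000a + 100b + 10c + d = -3460
Solving the system yields a = -3, b = -4, c = -6, d = 0.
So q(x) = -3x^3 - 4x^2 - 6x.
The coefficient of x^2 is -4.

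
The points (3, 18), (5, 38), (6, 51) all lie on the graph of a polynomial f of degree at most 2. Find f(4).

Write f(x) = ax^2 + bx + c. Substituting each data point gives a linear system:
  9a + 3b + c = 18
  25a + 5b + c = 38
  36a + 6b + c = 51
Solving the system yields a = 1, b = 2, c = 3.
So f(x) = x^2 + 2x + 3.
Then f(4) = 27.

27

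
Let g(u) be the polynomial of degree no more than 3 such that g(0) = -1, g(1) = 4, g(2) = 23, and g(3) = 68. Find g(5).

284

Write g(u) = au^3 + bu^2 + cu + d. Substituting each data point gives a linear system:
  d = -1
  a + b + c + d = 4
  8a + 4b + 2c + d = 23
  27a + 9b + 3c + d = 68
Solving the system yields a = 2, b = 1, c = 2, d = -1.
So g(u) = 2u^3 + u^2 + 2u - 1.
Then g(5) = 284.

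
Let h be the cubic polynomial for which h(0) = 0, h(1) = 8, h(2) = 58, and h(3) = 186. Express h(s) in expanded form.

h(s) = 6s^3 + 3s^2 - s

Write h(s) = as^3 + bs^2 + cs + d. Substituting each data point gives a linear system:
  d = 0
  a + b + c + d = 8
  8a + 4b + 2c + d = 58
  27a + 9b + 3c + d = 186
Solving the system yields a = 6, b = 3, c = -1, d = 0.
So h(s) = 6s³ + 3s² - s.
Check: h(3) = 186. ✓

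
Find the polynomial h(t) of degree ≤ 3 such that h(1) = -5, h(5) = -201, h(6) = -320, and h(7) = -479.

Write h(t) = at^3 + bt^2 + ct + d. Substituting each data point gives a linear system:
  a + b + c + d = -5
  125a + 25b + 5c + d = -201
  216a + 36b + 6c + d = -320
  343a + 49b + 7c + d = -479
Solving the system yields a = -1, b = -2, c = -6, d = 4.
So h(t) = -t³ - 2t² - 6t + 4.
Check: h(1) = -5. ✓

h(t) = -t^3 - 2t^2 - 6t + 4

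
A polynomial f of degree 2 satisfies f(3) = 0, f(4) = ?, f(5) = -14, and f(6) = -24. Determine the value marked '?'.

-6

The 3 known points determine the degree-2 polynomial uniquely.
Write f(n) = an^2 + bn + c. Substituting each data point gives a linear system:
  9a + 3b + c = 0
  25a + 5b + c = -14
  36a + 6b + c = -24
Solving the system yields a = -1, b = 1, c = 6.
So f(n) = -n^2 + n + 6.
Then f(4) = -6.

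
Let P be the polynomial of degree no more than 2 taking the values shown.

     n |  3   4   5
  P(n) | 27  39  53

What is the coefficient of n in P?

5

Write P(n) = an^2 + bn + c. Substituting each data point gives a linear system:
  9a + 3b + c = 27
  16a + 4b + c = 39
  25a + 5b + c = 53
Solving the system yields a = 1, b = 5, c = 3.
So P(n) = n² + 5n + 3.
The coefficient of n is 5.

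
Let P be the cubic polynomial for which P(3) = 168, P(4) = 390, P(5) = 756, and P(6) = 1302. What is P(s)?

Using the Lagrange interpolation formula with nodes 3, 4, 5, 6:
  L_0(s) = (s - 4)(s - 5)(s - 6) / -6
  L_1(s) = (s - 3)(s - 5)(s - 6) / 2
  L_2(s) = (s - 3)(s - 4)(s - 6) / -2
  L_3(s) = (s - 3)(s - 4)(s - 5) / 6
Then P(s) = 168·L_0(s) + 390·L_1(s) + 756·L_2(s) + 1302·L_3(s).
Expanding and collecting terms gives P(s) = 6s^3 + 6.
Check: P(3) = 168. ✓

P(s) = 6s^3 + 6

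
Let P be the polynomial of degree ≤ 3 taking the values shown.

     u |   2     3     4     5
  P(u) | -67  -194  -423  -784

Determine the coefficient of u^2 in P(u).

-6

Write P(u) = au^3 + bu^2 + cu + d. Substituting each data point gives a linear system:
  8a + 4b + 2c + d = -67
  27a + 9b + 3c + d = -194
  64a + 16b + 4c + d = -423
  125a + 25b + 5c + d = -784
Solving the system yields a = -5, b = -6, c = -2, d = 1.
So P(u) = -5u^3 - 6u^2 - 2u + 1.
The coefficient of u^2 is -6.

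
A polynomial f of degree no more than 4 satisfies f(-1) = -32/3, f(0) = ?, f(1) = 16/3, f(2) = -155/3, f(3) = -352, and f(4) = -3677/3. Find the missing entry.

On equispaced nodes a degree-4 polynomial has vanishing fifth forward difference, so
  - f(-1) + 5·f(0) - 10·f(1) + 10·f(2) - 5·f(3) + f(4) = 0.
Substituting the known values and solving for f(0):
  5·f(0) = 25
  f(0) = 5.

5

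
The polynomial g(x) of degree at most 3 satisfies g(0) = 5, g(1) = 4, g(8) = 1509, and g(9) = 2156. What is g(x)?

Write g(x) = ax^3 + bx^2 + cx + d. Substituting each data point gives a linear system:
  d = 5
  a + b + c + d = 4
  512a + 64b + 8c + d = 1509
  729a + 81b + 9c + d = 2156
Solving the system yields a = 3, b = 0, c = -4, d = 5.
So g(x) = 3x³ - 4x + 5.
Check: g(0) = 5. ✓

g(x) = 3x^3 - 4x + 5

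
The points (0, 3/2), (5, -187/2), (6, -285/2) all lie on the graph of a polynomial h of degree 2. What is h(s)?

Using the Lagrange interpolation formula with nodes 0, 5, 6:
  L_0(s) = (s - 5)(s - 6) / 30
  L_1(s) = s(s - 6) / -5
  L_2(s) = s(s - 5) / 6
Then h(s) = 3/2·L_0(s) - 187/2·L_1(s) - 285/2·L_2(s).
Expanding and collecting terms gives h(s) = -5s^2 + 6s + 3/2.
Check: h(0) = 3/2. ✓

h(s) = -5s^2 + 6s + 3/2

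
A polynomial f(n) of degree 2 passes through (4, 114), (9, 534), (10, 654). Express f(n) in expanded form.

f(n) = 6n^2 + 6n - 6

Write f(n) = an^2 + bn + c. Substituting each data point gives a linear system:
  16a + 4b + c = 114
  81a + 9b + c = 534
  100a + 10b + c = 654
Solving the system yields a = 6, b = 6, c = -6.
So f(n) = 6n^2 + 6n - 6.
Check: f(9) = 534. ✓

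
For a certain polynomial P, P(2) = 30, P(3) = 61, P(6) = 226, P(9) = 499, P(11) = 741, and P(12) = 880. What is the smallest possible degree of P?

Divided differences on the nodes 2, 3, 6, 9, 11, 12:
  order 0: 30  61  226  499  741  880
  order 1: 31  55  91  121  139
  order 2: 6  6  6  6
  order 3: 0  0  0
  order 4: 0  0
  order 5: 0
The order-2 divided differences are all 6 (nonzero) and every higher order vanishes, so the data lies on a polynomial of degree exactly 2.

2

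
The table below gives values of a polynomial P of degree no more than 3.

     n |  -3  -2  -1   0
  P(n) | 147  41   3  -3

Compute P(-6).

Using the Lagrange interpolation formula with nodes -3, -2, -1, 0:
  L_0(n) = (n + 2)(n + 1)n / -6
  L_1(n) = (n + 3)(n + 1)n / 2
  L_2(n) = (n + 3)(n + 2)n / -2
  L_3(n) = (n + 3)(n + 2)(n + 1) / 6
Then P(n) = 147·L_0(n) + 41·L_1(n) + 3·L_2(n) - 3·L_3(n).
Expanding and collecting terms gives P(n) = -6n^3 - 2n^2 - 2n - 3.
Evaluating at n = -6: P(-6) = 1233.

1233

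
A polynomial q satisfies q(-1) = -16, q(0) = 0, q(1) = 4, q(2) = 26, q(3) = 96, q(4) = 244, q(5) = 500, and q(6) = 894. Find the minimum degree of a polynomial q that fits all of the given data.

Forward differences of the values at s = -1, 0, 1, 2, 3, 4, 5, 6:
  q  : -16  0  4  26  96  244  500  894
  Δ  : 16  4  22  70  148  256  394
  Δ^2: -12  18  48  78  108  138
  Δ^3: 30  30  30  30  30
  Δ^4: 0  0  0  0
  Δ^5: 0  0  0
  Δ^6: 0  0
  Δ^7: 0
The third differences are constant (30) and nonzero, while all higher differences vanish, so the minimal degree is 3.

3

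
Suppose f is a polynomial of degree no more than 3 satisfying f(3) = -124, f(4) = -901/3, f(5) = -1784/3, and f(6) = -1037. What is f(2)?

-107/3

Using the Lagrange interpolation formula with nodes 3, 4, 5, 6:
  L_0(n) = (n - 4)(n - 5)(n - 6) / -6
  L_1(n) = (n - 3)(n - 5)(n - 6) / 2
  L_2(n) = (n - 3)(n - 4)(n - 6) / -2
  L_3(n) = (n - 3)(n - 4)(n - 5) / 6
Then f(n) = -124·L_0(n) - 901/3·L_1(n) - 1784/3·L_2(n) - 1037·L_3(n).
Expanding and collecting terms gives f(n) = -5n³ + n² + (5/3)n - 3.
Evaluating at n = 2: f(2) = -107/3.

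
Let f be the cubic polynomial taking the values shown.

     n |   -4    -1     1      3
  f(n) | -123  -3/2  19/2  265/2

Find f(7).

2581/2

Using the Lagrange interpolation formula with nodes -4, -1, 1, 3:
  L_0(n) = (n + 1)(n - 1)(n - 3) / -105
  L_1(n) = (n + 4)(n - 1)(n - 3) / 24
  L_2(n) = (n + 4)(n + 1)(n - 3) / -20
  L_3(n) = (n + 4)(n + 1)(n - 1) / 56
Then f(n) = -123·L_0(n) - 3/2·L_1(n) + 19/2·L_2(n) + 265/2·L_3(n).
Expanding and collecting terms gives f(n) = 3n³ + 5n² + (5/2)n - 1.
Evaluating at n = 7: f(7) = 2581/2.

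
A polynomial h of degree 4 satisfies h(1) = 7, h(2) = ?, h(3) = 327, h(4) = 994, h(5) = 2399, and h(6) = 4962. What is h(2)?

On equispaced nodes a degree-4 polynomial has vanishing fifth forward difference, so
  - h(1) + 5·h(2) - 10·h(3) + 10·h(4) - 5·h(5) + h(6) = 0.
Substituting the known values and solving for h(2):
  5·h(2) = 370
  h(2) = 74.

74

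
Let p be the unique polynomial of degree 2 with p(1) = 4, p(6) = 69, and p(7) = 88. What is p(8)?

109

Write p(s) = as^2 + bs + c. Substituting each data point gives a linear system:
  a + b + c = 4
  36a + 6b + c = 69
  49a + 7b + c = 88
Solving the system yields a = 1, b = 6, c = -3.
So p(s) = s^2 + 6s - 3.
Then p(8) = 109.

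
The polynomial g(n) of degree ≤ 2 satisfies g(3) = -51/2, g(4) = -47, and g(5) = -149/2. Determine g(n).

g(n) = -3n^2 - (1/2)n + 3

Write g(n) = an^2 + bn + c. Substituting each data point gives a linear system:
  9a + 3b + c = -51/2
  16a + 4b + c = -47
  25a + 5b + c = -149/2
Solving the system yields a = -3, b = -1/2, c = 3.
So g(n) = -3n^2 - (1/2)n + 3.
Check: g(3) = -51/2. ✓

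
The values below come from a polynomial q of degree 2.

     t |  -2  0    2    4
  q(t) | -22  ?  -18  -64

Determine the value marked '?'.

-4

The 3 known points determine the degree-2 polynomial uniquely.
Write q(t) = at^2 + bt + c. Substituting each data point gives a linear system:
  4a - 2b + c = -22
  4a + 2b + c = -18
  16a + 4b + c = -64
Solving the system yields a = -4, b = 1, c = -4.
So q(t) = -4t^2 + t - 4.
Then q(0) = -4.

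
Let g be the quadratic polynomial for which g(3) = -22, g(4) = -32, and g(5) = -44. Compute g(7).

Write g(u) = au^2 + bu + c. Substituting each data point gives a linear system:
  9a + 3b + c = -22
  16a + 4b + c = -32
  25a + 5b + c = -44
Solving the system yields a = -1, b = -3, c = -4.
So g(u) = -u^2 - 3u - 4.
Then g(7) = -74.

-74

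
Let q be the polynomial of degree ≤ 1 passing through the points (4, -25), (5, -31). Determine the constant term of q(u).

-1

Write q(u) = au + b. Substituting each data point gives a linear system:
  4a + b = -25
  5a + b = -31
Solving the system yields a = -6, b = -1.
So q(u) = -6u - 1.
The constant term is -1.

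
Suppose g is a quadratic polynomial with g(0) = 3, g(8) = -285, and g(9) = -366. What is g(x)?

g(x) = -5x^2 + 4x + 3

Write g(x) = ax^2 + bx + c. Substituting each data point gives a linear system:
  c = 3
  64a + 8b + c = -285
  81a + 9b + c = -366
Solving the system yields a = -5, b = 4, c = 3.
So g(x) = -5x² + 4x + 3.
Check: g(9) = -366. ✓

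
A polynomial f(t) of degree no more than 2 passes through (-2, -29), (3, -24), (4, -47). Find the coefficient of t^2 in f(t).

-4

Write f(t) = at^2 + bt + c. Substituting each data point gives a linear system:
  4a - 2b + c = -29
  9a + 3b + c = -24
  16a + 4b + c = -47
Solving the system yields a = -4, b = 5, c = -3.
So f(t) = -4t^2 + 5t - 3.
The leading coefficient is -4.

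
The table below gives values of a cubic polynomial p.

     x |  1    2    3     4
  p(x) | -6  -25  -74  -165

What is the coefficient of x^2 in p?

Write p(x) = ax^3 + bx^2 + cx + d. Substituting each data point gives a linear system:
  a + b + c + d = -6
  8a + 4b + 2c + d = -25
  27a + 9b + 3c + d = -74
  64a + 16b + 4c + d = -165
Solving the system yields a = -2, b = -3, c = 4, d = -5.
So p(x) = -2x³ - 3x² + 4x - 5.
The coefficient of x^2 is -3.

-3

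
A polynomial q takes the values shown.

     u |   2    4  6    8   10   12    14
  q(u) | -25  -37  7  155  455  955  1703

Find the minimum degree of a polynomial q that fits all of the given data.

3

Forward differences of the values at u = 2, 4, 6, 8, 10, 12, 14:
  q  : -25  -37  7  155  455  955  1703
  Δ  : -12  44  148  300  500  748
  Δ^2: 56  104  152  200  248
  Δ^3: 48  48  48  48
  Δ^4: 0  0  0
  Δ^5: 0  0
  Δ^6: 0
The third differences are constant (48) and nonzero, while all higher differences vanish, so the minimal degree is 3.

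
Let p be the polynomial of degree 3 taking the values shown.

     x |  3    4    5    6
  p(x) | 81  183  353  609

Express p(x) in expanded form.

p(x) = 3x^3 - 2x^2 + 5x + 3

Using the Lagrange interpolation formula with nodes 3, 4, 5, 6:
  L_0(x) = (x - 4)(x - 5)(x - 6) / -6
  L_1(x) = (x - 3)(x - 5)(x - 6) / 2
  L_2(x) = (x - 3)(x - 4)(x - 6) / -2
  L_3(x) = (x - 3)(x - 4)(x - 5) / 6
Then p(x) = 81·L_0(x) + 183·L_1(x) + 353·L_2(x) + 609·L_3(x).
Expanding and collecting terms gives p(x) = 3x^3 - 2x^2 + 5x + 3.
Check: p(4) = 183. ✓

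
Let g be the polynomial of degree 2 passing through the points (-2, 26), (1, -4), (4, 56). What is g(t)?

g(t) = 5t^2 - 5t - 4

Write g(t) = at^2 + bt + c. Substituting each data point gives a linear system:
  4a - 2b + c = 26
  a + b + c = -4
  16a + 4b + c = 56
Solving the system yields a = 5, b = -5, c = -4.
So g(t) = 5t² - 5t - 4.
Check: g(4) = 56. ✓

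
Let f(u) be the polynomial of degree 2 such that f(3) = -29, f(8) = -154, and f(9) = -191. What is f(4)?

Using the Lagrange interpolation formula with nodes 3, 8, 9:
  L_0(u) = (u - 8)(u - 9) / 30
  L_1(u) = (u - 3)(u - 9) / -5
  L_2(u) = (u - 3)(u - 8) / 6
Then f(u) = -29·L_0(u) - 154·L_1(u) - 191·L_2(u).
Expanding and collecting terms gives f(u) = -2u² - 3u - 2.
Evaluating at u = 4: f(4) = -46.

-46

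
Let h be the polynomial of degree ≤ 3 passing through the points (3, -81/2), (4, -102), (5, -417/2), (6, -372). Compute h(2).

-12

Forward differences of the values at n = 3, 4, 5, 6:
  h  : -81/2  -102  -417/2  -372
  Δ  : -123/2  -213/2  -327/2
  Δ^2: -45  -57
  Δ^3: -12
The third differences are constant, confirming degree 3.
Interpolating (Newton forward form) and evaluating at n = 2 gives h(2) = -12.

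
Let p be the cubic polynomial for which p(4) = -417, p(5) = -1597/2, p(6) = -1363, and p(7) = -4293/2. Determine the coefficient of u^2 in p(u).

Write p(u) = au^3 + bu^2 + cu + d. Substituting each data point gives a linear system:
  64a + 16b + 4c + d = -417
  125a + 25b + 5c + d = -1597/2
  216a + 36b + 6c + d = -1363
  343a + 49b + 7c + d = -4293/2
Solving the system yields a = -6, b = -3/2, c = -2, d = -1.
So p(u) = -6u^3 - (3/2)u^2 - 2u - 1.
The coefficient of u^2 is -3/2.

-3/2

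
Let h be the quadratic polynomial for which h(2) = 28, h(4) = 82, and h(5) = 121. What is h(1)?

Using the Lagrange interpolation formula with nodes 2, 4, 5:
  L_0(t) = (t - 4)(t - 5) / 6
  L_1(t) = (t - 2)(t - 5) / -2
  L_2(t) = (t - 2)(t - 4) / 3
Then h(t) = 28·L_0(t) + 82·L_1(t) + 121·L_2(t).
Expanding and collecting terms gives h(t) = 4t^2 + 3t + 6.
Evaluating at t = 1: h(1) = 13.

13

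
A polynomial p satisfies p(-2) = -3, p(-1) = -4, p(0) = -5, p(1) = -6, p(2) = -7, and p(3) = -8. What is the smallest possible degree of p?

Forward differences of the values at t = -2, -1, 0, 1, 2, 3:
  p  : -3  -4  -5  -6  -7  -8
  Δ  : -1  -1  -1  -1  -1
  Δ^2: 0  0  0  0
  Δ^3: 0  0  0
  Δ^4: 0  0
  Δ^5: 0
The first differences are constant (-1) and nonzero, while all higher differences vanish, so the minimal degree is 1.

1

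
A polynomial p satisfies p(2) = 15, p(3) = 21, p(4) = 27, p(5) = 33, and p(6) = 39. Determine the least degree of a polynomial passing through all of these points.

Forward differences of the values at s = 2, 3, 4, 5, 6:
  p  : 15  21  27  33  39
  Δ  : 6  6  6  6
  Δ^2: 0  0  0
  Δ^3: 0  0
  Δ^4: 0
The first differences are constant (6) and nonzero, while all higher differences vanish, so the minimal degree is 1.

1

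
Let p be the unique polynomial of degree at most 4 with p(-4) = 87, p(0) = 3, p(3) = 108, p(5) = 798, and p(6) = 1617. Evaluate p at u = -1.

Using the Lagrange interpolation formula with nodes -4, 0, 3, 5, 6:
  L_0(u) = u(u - 3)(u - 5)(u - 6) / 2520
  L_1(u) = (u + 4)(u - 3)(u - 5)(u - 6) / -360
  L_2(u) = (u + 4)u(u - 5)(u - 6) / 126
  L_3(u) = (u + 4)u(u - 3)(u - 6) / -90
  L_4(u) = (u + 4)u(u - 3)(u - 5) / 180
Then p(u) = 87·L_0(u) + 3·L_1(u) + 108·L_2(u) + 798·L_3(u) + 1617·L_4(u).
Expanding and collecting terms gives p(u) = u^4 + 2u^3 - 3u^2 - u + 3.
Evaluating at u = -1: p(-1) = 0.

0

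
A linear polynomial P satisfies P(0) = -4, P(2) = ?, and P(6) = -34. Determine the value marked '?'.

The 2 known points determine the degree-1 polynomial uniquely.
Write P(t) = at + b. Substituting each data point gives a linear system:
  b = -4
  6a + b = -34
Solving the system yields a = -5, b = -4.
So P(t) = -5t - 4.
Then P(2) = -14.

-14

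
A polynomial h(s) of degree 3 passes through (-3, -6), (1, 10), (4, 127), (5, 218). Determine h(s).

Write h(s) = as^3 + bs^2 + cs + d. Substituting each data point gives a linear system:
  -27a + 9b - 3c + d = -6
  a + b + c + d = 10
  64a + 16b + 4c + d = 127
  125a + 25b + 5c + d = 218
Solving the system yields a = 1, b = 3, c = 3, d = 3.
So h(s) = s^3 + 3s^2 + 3s + 3.
Check: h(5) = 218. ✓

h(s) = s^3 + 3s^2 + 3s + 3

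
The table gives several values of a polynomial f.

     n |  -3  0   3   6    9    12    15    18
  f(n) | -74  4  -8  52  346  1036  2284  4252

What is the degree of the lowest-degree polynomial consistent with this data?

Forward differences of the values at n = -3, 0, 3, 6, 9, 12, 15, 18:
  f  : -74  4  -8  52  346  1036  2284  4252
  Δ  : 78  -12  60  294  690  1248  1968
  Δ^2: -90  72  234  396  558  720
  Δ^3: 162  162  162  162  162
  Δ^4: 0  0  0  0
  Δ^5: 0  0  0
  Δ^6: 0  0
  Δ^7: 0
The third differences are constant (162) and nonzero, while all higher differences vanish, so the minimal degree is 3.

3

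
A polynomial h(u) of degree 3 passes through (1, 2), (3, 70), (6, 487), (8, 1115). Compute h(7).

758

Using the Lagrange interpolation formula with nodes 1, 3, 6, 8:
  L_0(u) = (u - 3)(u - 6)(u - 8) / -70
  L_1(u) = (u - 1)(u - 6)(u - 8) / 30
  L_2(u) = (u - 1)(u - 3)(u - 8) / -30
  L_3(u) = (u - 1)(u - 3)(u - 6) / 70
Then h(u) = 2·L_0(u) + 70·L_1(u) + 487·L_2(u) + 1115·L_3(u).
Expanding and collecting terms gives h(u) = 2u³ + u² + 4u - 5.
Evaluating at u = 7: h(7) = 758.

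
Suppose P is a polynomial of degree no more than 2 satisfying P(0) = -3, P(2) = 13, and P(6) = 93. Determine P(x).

Write P(x) = ax^2 + bx + c. Substituting each data point gives a linear system:
  c = -3
  4a + 2b + c = 13
  36a + 6b + c = 93
Solving the system yields a = 2, b = 4, c = -3.
So P(x) = 2x^2 + 4x - 3.
Check: P(2) = 13. ✓

P(x) = 2x^2 + 4x - 3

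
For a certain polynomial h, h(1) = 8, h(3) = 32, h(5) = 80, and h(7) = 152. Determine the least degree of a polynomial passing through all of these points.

Forward differences of the values at s = 1, 3, 5, 7:
  h  : 8  32  80  152
  Δ  : 24  48  72
  Δ^2: 24  24
  Δ^3: 0
The second differences are constant (24) and nonzero, while all higher differences vanish, so the minimal degree is 2.

2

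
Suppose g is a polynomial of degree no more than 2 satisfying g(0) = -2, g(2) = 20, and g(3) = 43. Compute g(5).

113

Write g(s) = as^2 + bs + c. Substituting each data point gives a linear system:
  c = -2
  4a + 2b + c = 20
  9a + 3b + c = 43
Solving the system yields a = 4, b = 3, c = -2.
So g(s) = 4s^2 + 3s - 2.
Then g(5) = 113.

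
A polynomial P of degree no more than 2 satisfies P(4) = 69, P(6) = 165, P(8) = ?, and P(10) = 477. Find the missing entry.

301

The 3 known points determine the degree-2 polynomial uniquely.
Write P(x) = ax^2 + bx + c. Substituting each data point gives a linear system:
  16a + 4b + c = 69
  36a + 6b + c = 165
  100a + 10b + c = 477
Solving the system yields a = 5, b = -2, c = -3.
So P(x) = 5x^2 - 2x - 3.
Then P(8) = 301.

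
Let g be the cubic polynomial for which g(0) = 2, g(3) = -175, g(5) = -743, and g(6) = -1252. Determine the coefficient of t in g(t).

1

Write g(t) = at^3 + bt^2 + ct + d. Substituting each data point gives a linear system:
  d = 2
  27a + 9b + 3c + d = -175
  125a + 25b + 5c + d = -743
  216a + 36b + 6c + d = -1252
Solving the system yields a = -5, b = -5, c = 1, d = 2.
So g(t) = -5t^3 - 5t^2 + t + 2.
The coefficient of t is 1.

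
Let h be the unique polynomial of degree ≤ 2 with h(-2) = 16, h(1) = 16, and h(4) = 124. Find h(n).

Using the Lagrange interpolation formula with nodes -2, 1, 4:
  L_0(n) = (n - 1)(n - 4) / 18
  L_1(n) = (n + 2)(n - 4) / -9
  L_2(n) = (n + 2)(n - 1) / 18
Then h(n) = 16·L_0(n) + 16·L_1(n) + 124·L_2(n).
Expanding and collecting terms gives h(n) = 6n² + 6n + 4.
Check: h(4) = 124. ✓

h(n) = 6n^2 + 6n + 4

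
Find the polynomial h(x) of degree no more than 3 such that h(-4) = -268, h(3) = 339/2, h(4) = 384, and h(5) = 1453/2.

Write h(x) = ax^3 + bx^2 + cx + d. Substituting each data point gives a linear system:
  -64a + 16b - 4c + d = -268
  27a + 9b + 3c + d = 339/2
  64a + 16b + 4c + d = 384
  125a + 25b + 5c + d = 1453/2
Solving the system yields a = 5, b = 4, c = 3/2, d = -6.
So h(x) = 5x^3 + 4x^2 + (3/2)x - 6.
Check: h(5) = 1453/2. ✓

h(x) = 5x^3 + 4x^2 + (3/2)x - 6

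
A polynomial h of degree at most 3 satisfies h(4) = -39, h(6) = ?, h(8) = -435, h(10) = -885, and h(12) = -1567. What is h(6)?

-169

On equispaced nodes a degree-3 polynomial has vanishing fourth forward difference, so
  h(4) - 4·h(6) + 6·h(8) - 4·h(10) + h(12) = 0.
Substituting the known values and solving for h(6):
  -4·h(6) = 676
  h(6) = -169.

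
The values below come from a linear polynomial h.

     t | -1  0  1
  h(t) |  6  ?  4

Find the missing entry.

On equispaced nodes a degree-1 polynomial has vanishing second forward difference, so
  h(-1) - 2·h(0) + h(1) = 0.
Substituting the known values and solving for h(0):
  -2·h(0) = -10
  h(0) = 5.

5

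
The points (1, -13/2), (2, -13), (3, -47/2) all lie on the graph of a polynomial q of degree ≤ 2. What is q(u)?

q(u) = -2u^2 - (1/2)u - 4

Write q(u) = au^2 + bu + c. Substituting each data point gives a linear system:
  a + b + c = -13/2
  4a + 2b + c = -13
  9a + 3b + c = -47/2
Solving the system yields a = -2, b = -1/2, c = -4.
So q(u) = -2u^2 - (1/2)u - 4.
Check: q(2) = -13. ✓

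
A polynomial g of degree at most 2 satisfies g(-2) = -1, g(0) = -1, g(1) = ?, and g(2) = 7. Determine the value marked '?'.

The 3 known points determine the degree-2 polynomial uniquely.
Write g(u) = au^2 + bu + c. Substituting each data point gives a linear system:
  4a - 2b + c = -1
  c = -1
  4a + 2b + c = 7
Solving the system yields a = 1, b = 2, c = -1.
So g(u) = u^2 + 2u - 1.
Then g(1) = 2.

2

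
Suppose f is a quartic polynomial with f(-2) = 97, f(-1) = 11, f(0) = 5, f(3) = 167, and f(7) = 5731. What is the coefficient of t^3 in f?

-5

Write f(t) = at^4 + bt^3 + ct^2 + dt + e. Substituting each data point gives a linear system:
  16a - 8b + 4c - 2d + e = 97
  a - b + c - d + e = 11
  e = 5
  81a + 27b + 9c + 3d + e = 167
  2401a + 343b + 49c + 7d + e = 5731
Solving the system yields a = 3, b = -5, c = 4, d = 6, e = 5.
So f(t) = 3t^4 - 5t^3 + 4t^2 + 6t + 5.
The coefficient of t^3 is -5.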